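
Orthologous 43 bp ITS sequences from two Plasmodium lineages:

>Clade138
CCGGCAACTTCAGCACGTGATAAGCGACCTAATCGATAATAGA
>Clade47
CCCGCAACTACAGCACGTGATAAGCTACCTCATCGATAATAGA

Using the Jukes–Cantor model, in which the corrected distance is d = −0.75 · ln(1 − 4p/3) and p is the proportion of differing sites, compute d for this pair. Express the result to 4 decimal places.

0.0993

The sequences differ at positions 3 (G/C), 10 (T/A), 26 (G/T), 31 (A/C).
p = 4/43 = 0.093023.
d = −0.75 · ln(1 − (4/3)·0.093023) = −0.75 · ln(0.875969) = −0.75 · (-0.132425) = 0.0993.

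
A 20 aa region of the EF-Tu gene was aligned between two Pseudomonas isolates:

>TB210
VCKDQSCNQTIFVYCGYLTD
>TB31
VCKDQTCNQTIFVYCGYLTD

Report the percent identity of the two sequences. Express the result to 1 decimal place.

95.0%

The sequences differ at position 6 (S/T).
19 of the 20 sites match, so the percent identity is 19/20 × 100 = 95.0%.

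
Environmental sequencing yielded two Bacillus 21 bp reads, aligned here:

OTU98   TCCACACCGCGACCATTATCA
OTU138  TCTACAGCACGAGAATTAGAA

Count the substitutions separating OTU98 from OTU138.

The sequences differ at positions 3 (C/T), 7 (C/G), 9 (G/A), 13 (C/G), 14 (C/A), 19 (T/G), 20 (C/A).
That gives 7 mismatches out of 21 aligned sites, so the Hamming distance is 7.

7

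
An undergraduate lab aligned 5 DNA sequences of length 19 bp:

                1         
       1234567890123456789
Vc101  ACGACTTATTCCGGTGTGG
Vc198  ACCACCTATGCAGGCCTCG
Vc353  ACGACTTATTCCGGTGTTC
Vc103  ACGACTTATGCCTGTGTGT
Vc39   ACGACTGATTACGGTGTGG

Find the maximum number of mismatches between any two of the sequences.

Pairwise Hamming distances:
  Vc101 vs Vc198: 7
  Vc101 vs Vc353: 2
  Vc101 vs Vc103: 3
  Vc101 vs Vc39: 2
  Vc198 vs Vc353: 8
  Vc198 vs Vc103: 8
  Vc198 vs Vc39: 9
  Vc353 vs Vc103: 4
  Vc353 vs Vc39: 4
  Vc103 vs Vc39: 5
The largest is 9, between Vc198 and Vc39.

9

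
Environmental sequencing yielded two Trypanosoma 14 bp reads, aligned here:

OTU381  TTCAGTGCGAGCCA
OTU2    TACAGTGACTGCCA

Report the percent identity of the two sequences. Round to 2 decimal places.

71.43%

Mismatches occur at site 2 (T↔A), site 8 (C↔A), site 9 (G↔C), site 10 (A↔T).
10 of the 14 sites match, so the percent identity is 10/14 × 100 = 71.43%.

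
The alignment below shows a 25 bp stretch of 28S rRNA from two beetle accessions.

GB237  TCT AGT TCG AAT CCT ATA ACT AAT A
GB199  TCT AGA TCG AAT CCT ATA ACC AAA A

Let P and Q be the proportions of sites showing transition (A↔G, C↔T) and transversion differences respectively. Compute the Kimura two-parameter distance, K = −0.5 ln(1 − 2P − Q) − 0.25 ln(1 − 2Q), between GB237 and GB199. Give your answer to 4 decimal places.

0.1308

Differing sites — 6:T/A (Tv); 21:T/C (Ti); 24:T/A (Tv).
Of the 3 differences, 1 transition and 2 transversions over 25 sites: P = 1/25 = 0.040000, Q = 2/25 = 0.080000.
d = −0.5·ln(0.840000) − 0.25·ln(0.840000) = −0.5·(-0.174353) − 0.25·(-0.174353) = 0.1308.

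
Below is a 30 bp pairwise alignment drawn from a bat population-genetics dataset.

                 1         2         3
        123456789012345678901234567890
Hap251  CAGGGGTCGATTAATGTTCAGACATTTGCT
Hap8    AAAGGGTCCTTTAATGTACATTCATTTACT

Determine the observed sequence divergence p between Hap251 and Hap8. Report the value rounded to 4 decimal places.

0.2667

The sequences differ at positions 1 (C/A), 3 (G/A), 9 (G/C), 10 (A/T), 18 (T/A), 21 (G/T), 22 (A/T), 28 (G/A).
There are 8 differences over 30 sites, so p = 8/30 = 0.2667.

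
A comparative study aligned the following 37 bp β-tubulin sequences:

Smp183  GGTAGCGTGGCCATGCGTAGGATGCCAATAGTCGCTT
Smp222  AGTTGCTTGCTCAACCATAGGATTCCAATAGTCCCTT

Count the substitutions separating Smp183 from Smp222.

10

Mismatches occur at site 1 (G↔A), site 4 (A↔T), site 7 (G↔T), site 10 (G↔C), site 11 (C↔T), site 14 (T↔A), site 15 (G↔C), site 17 (G↔A), site 24 (G↔T), site 34 (G↔C).
That gives 10 mismatches out of 37 aligned sites, so the Hamming distance is 10.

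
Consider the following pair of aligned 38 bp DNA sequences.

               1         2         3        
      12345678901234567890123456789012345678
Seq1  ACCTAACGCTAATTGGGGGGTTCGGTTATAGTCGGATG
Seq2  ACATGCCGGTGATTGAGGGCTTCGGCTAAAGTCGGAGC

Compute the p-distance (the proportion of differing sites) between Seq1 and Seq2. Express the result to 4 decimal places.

Mismatches occur at site 3 (C↔A), site 5 (A↔G), site 6 (A↔C), site 9 (C↔G), site 11 (A↔G), site 16 (G↔A), site 20 (G↔C), site 26 (T↔C), site 29 (T↔A), site 37 (T↔G), site 38 (G↔C).
There are 11 differences over 38 sites, so p = 11/38 = 0.2895.

0.2895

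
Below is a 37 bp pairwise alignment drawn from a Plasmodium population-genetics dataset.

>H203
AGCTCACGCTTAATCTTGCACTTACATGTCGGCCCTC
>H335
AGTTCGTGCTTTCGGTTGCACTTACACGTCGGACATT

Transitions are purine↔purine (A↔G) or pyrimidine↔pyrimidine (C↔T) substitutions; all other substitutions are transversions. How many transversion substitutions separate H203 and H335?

6

The sequences differ at positions 3 (C/T, transition), 6 (A/G, transition), 7 (C/T, transition), 12 (A/T, transversion), 13 (A/C, transversion), 14 (T/G, transversion), 15 (C/G, transversion), 27 (T/C, transition), 33 (C/A, transversion), 35 (C/A, transversion), 37 (C/T, transition).
Of the 11 differences, 5 transitions and 6 transversions, so the answer is 6.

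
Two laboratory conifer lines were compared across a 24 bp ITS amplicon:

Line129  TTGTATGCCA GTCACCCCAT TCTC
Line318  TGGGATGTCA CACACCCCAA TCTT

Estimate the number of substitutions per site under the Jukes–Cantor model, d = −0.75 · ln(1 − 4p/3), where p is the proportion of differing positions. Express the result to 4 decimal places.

0.3694

Differing sites — 2:T/G; 4:T/G; 8:C/T; 11:G/C; 12:T/A; 20:T/A; 24:C/T.
p = 7/24 = 0.291667.
d = −0.75 · ln(1 − (4/3)·0.291667) = −0.75 · ln(0.611111) = −0.75 · (-0.492477) = 0.3694.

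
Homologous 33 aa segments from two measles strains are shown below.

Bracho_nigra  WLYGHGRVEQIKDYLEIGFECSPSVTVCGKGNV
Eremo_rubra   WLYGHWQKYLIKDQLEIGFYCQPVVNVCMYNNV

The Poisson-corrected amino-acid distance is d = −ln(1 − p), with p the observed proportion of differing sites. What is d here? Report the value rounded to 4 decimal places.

Mismatches occur at site 6 (G↔W), site 7 (R↔Q), site 8 (V↔K), site 9 (E↔Y), site 10 (Q↔L), site 14 (Y↔Q), site 20 (E↔Y), site 22 (S↔Q), site 24 (S↔V), site 26 (T↔N), site 29 (G↔M), site 30 (K↔Y), site 31 (G↔N).
p = 13/33 = 0.393939.
d = −ln(1 − 0.393939) = −ln(0.606061) = 0.5008.

0.5008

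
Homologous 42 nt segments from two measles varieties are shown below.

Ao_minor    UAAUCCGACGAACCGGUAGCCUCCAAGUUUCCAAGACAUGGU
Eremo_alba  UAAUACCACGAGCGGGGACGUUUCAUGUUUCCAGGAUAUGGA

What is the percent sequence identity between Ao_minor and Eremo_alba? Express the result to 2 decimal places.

Mismatches occur at site 5 (C↔A), site 7 (G↔C), site 12 (A↔G), site 14 (C↔G), site 17 (U↔G), site 19 (G↔C), site 20 (C↔G), site 21 (C↔U), site 23 (C↔U), site 26 (A↔U), site 34 (A↔G), site 37 (C↔U), site 42 (U↔A).
29 of the 42 sites match, so the percent identity is 29/42 × 100 = 69.05%.

69.05%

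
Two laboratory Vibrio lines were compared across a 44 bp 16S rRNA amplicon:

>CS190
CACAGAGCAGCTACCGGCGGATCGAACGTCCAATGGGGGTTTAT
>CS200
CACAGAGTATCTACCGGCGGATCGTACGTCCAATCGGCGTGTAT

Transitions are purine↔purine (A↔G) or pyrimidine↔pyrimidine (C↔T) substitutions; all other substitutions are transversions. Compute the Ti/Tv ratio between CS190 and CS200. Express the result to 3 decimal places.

0.200

The sequences differ at positions 8 (C/T, transition), 10 (G/T, transversion), 25 (A/T, transversion), 35 (G/C, transversion), 38 (G/C, transversion), 41 (T/G, transversion).
Of the 6 differences, 1 transition and 5 transversions, so Ti/Tv = 1/5 = 0.200.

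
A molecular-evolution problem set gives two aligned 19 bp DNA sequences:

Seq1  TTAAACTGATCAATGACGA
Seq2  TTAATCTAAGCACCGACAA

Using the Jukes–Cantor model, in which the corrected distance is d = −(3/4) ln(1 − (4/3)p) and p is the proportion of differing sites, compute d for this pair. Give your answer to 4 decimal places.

0.4099

Mismatches occur at site 5 (A→T), site 8 (G→A), site 10 (T→G), site 13 (A→C), site 14 (T→C), site 18 (G→A).
p = 6/19 = 0.315789.
d = −0.75 · ln(1 − (4/3)·0.315789) = −0.75 · ln(0.578948) = −0.75 · (-0.546543) = 0.4099.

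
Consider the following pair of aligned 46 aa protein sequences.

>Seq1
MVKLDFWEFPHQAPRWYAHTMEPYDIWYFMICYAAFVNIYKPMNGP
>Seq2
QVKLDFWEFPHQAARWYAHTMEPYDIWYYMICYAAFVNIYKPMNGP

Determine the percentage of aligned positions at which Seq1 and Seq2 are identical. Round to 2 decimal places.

93.48%

Mismatches occur at site 1 (M/Q), site 14 (P/A), site 29 (F/Y).
43 of the 46 sites match, so the percent identity is 43/46 × 100 = 93.48%.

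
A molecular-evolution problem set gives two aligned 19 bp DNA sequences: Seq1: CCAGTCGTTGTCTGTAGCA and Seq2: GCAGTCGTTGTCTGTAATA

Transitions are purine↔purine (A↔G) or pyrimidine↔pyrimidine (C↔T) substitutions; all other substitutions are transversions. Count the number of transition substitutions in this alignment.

Mismatches occur at site 1 (C/G, transversion), site 17 (G/A, transition), site 18 (C/T, transition).
Of the 3 differences, 2 transitions and 1 transversion, so the answer is 2.

2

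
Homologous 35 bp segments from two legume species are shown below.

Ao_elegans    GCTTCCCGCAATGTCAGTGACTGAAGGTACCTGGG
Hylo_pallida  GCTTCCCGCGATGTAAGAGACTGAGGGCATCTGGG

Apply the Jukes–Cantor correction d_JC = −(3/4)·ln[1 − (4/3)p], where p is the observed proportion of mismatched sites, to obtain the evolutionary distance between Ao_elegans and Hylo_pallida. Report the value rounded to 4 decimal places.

The sequences differ at positions 10 (A/G), 15 (C/A), 18 (T/A), 25 (A/G), 28 (T/C), 30 (C/T).
p = 6/35 = 0.171429.
d = −0.75 · ln(1 − (4/3)·0.171429) = −0.75 · ln(0.771428) = −0.75 · (-0.259512) = 0.1946.

0.1946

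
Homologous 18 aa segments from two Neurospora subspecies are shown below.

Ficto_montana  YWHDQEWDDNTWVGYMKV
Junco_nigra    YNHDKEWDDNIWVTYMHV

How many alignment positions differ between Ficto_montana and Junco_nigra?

5

Mismatches occur at site 2 (W→N), site 5 (Q→K), site 11 (T→I), site 14 (G→T), site 17 (K→H).
That gives 5 mismatches out of 18 aligned sites, so the Hamming distance is 5.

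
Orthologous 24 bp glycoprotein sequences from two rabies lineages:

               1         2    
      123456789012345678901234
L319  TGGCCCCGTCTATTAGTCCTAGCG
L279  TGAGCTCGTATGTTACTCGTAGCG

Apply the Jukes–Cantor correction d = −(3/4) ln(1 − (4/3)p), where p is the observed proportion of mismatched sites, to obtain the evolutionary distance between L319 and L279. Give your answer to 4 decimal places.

Differing sites — 3:G/A; 4:C/G; 6:C/T; 10:C/A; 12:A/G; 16:G/C; 19:C/G.
p = 7/24 = 0.291667.
d = −0.75 · ln(1 − (4/3)·0.291667) = −0.75 · ln(0.611111) = −0.75 · (-0.492477) = 0.3694.

0.3694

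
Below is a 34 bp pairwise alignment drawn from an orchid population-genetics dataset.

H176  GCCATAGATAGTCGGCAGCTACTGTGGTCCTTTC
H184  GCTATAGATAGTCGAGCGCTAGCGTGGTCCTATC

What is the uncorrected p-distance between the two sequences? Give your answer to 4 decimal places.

0.2059

Mismatches occur at site 3 (C↔T), site 15 (G↔A), site 16 (C↔G), site 17 (A↔C), site 22 (C↔G), site 23 (T↔C), site 32 (T↔A).
There are 7 differences over 34 sites, so p = 7/34 = 0.2059.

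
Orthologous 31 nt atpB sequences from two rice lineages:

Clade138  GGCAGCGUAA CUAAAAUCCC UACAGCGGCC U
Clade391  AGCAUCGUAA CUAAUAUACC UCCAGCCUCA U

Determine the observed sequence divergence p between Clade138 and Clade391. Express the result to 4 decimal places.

0.2581

The sequences differ at positions 1 (G/A), 5 (G/U), 15 (A/U), 18 (C/A), 22 (A/C), 27 (G/C), 28 (G/U), 30 (C/A).
There are 8 differences over 31 sites, so p = 8/31 = 0.2581.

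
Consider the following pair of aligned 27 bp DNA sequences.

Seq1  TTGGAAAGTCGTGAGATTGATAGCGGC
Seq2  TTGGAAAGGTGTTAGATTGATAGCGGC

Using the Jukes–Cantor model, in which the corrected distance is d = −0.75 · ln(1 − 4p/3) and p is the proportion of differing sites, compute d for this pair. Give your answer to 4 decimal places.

0.1203

Mismatches occur at site 9 (T↔G), site 10 (C↔T), site 13 (G↔T).
p = 3/27 = 0.111111.
d = −0.75 · ln(1 − (4/3)·0.111111) = −0.75 · ln(0.851852) = −0.75 · (-0.160342) = 0.1203.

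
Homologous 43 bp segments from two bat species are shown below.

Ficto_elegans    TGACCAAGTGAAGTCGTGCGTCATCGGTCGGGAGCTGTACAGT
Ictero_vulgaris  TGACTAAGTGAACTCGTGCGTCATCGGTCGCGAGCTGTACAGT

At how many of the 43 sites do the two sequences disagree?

3

Differing sites — 5:C/T; 13:G/C; 31:G/C.
That gives 3 mismatches out of 43 aligned sites, so the Hamming distance is 3.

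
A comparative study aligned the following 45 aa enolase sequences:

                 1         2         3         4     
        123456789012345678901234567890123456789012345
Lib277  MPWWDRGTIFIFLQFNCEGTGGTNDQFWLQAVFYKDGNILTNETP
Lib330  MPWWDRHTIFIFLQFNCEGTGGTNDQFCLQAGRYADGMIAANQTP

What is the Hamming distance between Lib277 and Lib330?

9

The sequences differ at positions 7 (G/H), 28 (W/C), 32 (V/G), 33 (F/R), 35 (K/A), 38 (N/M), 40 (L/A), 41 (T/A), 43 (E/Q).
That gives 9 mismatches out of 45 aligned sites, so the Hamming distance is 9.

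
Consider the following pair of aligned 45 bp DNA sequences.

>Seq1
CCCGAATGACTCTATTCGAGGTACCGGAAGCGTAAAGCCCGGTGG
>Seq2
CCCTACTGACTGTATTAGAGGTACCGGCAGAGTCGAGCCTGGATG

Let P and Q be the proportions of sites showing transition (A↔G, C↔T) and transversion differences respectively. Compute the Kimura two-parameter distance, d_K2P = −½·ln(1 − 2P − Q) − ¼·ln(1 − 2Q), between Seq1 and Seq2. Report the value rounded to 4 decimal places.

Differing sites — 4:G/T (Tv); 6:A/C (Tv); 12:C/G (Tv); 17:C/A (Tv); 28:A/C (Tv); 31:C/A (Tv); 34:A/C (Tv); 35:A/G (Ti); 40:C/T (Ti); 43:T/A (Tv); 44:G/T (Tv).
Of the 11 differences, 2 transitions and 9 transversions over 45 sites: P = 2/45 = 0.044444, Q = 9/45 = 0.200000.
d = −0.5·ln(0.711112) − 0.25·ln(0.600000) = −0.5·(-0.340925) − 0.25·(-0.510826) = 0.2982.

0.2982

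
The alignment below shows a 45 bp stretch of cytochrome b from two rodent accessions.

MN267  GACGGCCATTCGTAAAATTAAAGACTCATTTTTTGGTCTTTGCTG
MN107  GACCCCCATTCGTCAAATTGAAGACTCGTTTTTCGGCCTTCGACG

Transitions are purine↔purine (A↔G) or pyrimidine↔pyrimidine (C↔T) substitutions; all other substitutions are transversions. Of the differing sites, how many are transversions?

4

The sequences differ at positions 4 (G/C, transversion), 5 (G/C, transversion), 14 (A/C, transversion), 20 (A/G, transition), 28 (A/G, transition), 34 (T/C, transition), 37 (T/C, transition), 41 (T/C, transition), 43 (C/A, transversion), 44 (T/C, transition).
Of the 10 differences, 6 transitions and 4 transversions, so the answer is 4.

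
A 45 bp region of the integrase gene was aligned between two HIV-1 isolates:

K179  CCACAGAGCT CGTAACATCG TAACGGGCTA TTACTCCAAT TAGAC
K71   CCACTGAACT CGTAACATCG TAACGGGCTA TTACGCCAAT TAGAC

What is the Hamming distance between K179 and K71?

3

Differing sites — 5:A/T; 8:G/A; 35:T/G.
That gives 3 mismatches out of 45 aligned sites, so the Hamming distance is 3.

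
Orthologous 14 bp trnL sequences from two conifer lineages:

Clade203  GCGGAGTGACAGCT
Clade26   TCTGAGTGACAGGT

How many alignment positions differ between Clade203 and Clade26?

3

The sequences differ at positions 1 (G/T), 3 (G/T), 13 (C/G).
That gives 3 mismatches out of 14 aligned sites, so the Hamming distance is 3.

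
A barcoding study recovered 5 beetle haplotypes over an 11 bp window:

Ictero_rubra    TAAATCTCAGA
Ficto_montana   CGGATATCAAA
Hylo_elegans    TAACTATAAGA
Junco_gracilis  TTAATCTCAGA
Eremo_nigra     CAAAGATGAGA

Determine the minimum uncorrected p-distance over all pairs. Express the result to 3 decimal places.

Pairwise Hamming distances:
  Ictero_rubra vs Ficto_montana: 5
  Ictero_rubra vs Hylo_elegans: 3
  Ictero_rubra vs Junco_gracilis: 1
  Ictero_rubra vs Eremo_nigra: 4
  Ficto_montana vs Hylo_elegans: 6
  Ficto_montana vs Junco_gracilis: 5
  Ficto_montana vs Eremo_nigra: 5
  Hylo_elegans vs Junco_gracilis: 4
  Hylo_elegans vs Eremo_nigra: 4
  Junco_gracilis vs Eremo_nigra: 5
The smallest is 1 mismatch, between Ictero_rubra and Junco_gracilis; p = 1/11 = 0.091.

0.091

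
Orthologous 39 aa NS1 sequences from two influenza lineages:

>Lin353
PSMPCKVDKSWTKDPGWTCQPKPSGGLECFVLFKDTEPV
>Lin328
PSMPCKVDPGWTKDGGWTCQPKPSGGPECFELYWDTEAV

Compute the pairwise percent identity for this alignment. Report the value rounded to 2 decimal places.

Differing sites — 9:K/P; 10:S/G; 15:P/G; 27:L/P; 31:V/E; 33:F/Y; 34:K/W; 38:P/A.
31 of the 39 sites match, so the percent identity is 31/39 × 100 = 79.49%.

79.49%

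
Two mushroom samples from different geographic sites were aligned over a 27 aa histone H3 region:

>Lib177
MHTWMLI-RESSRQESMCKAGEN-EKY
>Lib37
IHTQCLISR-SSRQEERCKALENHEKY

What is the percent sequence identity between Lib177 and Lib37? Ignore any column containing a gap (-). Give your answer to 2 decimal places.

Excluding the 3 gap columns leaves 24 comparable sites.
The sequences differ at positions 1 (M/I), 4 (W/Q), 5 (M/C), 16 (S/E), 17 (M/R), 21 (G/L).
18 of the 24 comparable sites match, so the percent identity is 18/24 × 100 = 75.00%.

75.00%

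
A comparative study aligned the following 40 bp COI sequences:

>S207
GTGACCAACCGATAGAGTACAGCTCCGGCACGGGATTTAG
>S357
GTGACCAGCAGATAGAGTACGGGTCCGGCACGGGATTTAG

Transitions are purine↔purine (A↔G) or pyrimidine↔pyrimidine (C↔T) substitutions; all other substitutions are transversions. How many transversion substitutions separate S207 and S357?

2

Differing sites — 8:A/G (Ti); 10:C/A (Tv); 21:A/G (Ti); 23:C/G (Tv).
Of the 4 differences, 2 transitions and 2 transversions, so the answer is 2.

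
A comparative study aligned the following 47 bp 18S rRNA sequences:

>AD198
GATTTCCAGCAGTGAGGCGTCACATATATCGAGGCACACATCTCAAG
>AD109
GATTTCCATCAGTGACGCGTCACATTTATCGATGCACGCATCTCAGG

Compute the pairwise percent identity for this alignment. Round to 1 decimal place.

87.2%

Differing sites — 9:G/T; 16:G/C; 26:A/T; 33:G/T; 38:A/G; 46:A/G.
41 of the 47 sites match, so the percent identity is 41/47 × 100 = 87.2%.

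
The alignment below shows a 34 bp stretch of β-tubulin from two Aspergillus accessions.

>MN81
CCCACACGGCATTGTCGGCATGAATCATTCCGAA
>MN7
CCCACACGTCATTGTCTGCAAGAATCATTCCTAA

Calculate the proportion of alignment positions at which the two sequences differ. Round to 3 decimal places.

0.118

Differing sites — 9:G/T; 17:G/T; 21:T/A; 32:G/T.
There are 4 differences over 34 sites, so p = 4/34 = 0.118.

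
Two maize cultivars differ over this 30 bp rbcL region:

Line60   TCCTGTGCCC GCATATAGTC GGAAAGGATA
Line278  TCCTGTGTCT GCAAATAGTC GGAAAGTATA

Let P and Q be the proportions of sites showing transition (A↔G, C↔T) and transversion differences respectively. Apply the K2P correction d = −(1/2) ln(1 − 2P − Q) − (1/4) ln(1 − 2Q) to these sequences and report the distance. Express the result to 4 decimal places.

0.1473

The sequences differ at positions 8 (C/T, transition), 10 (C/T, transition), 14 (T/A, transversion), 27 (G/T, transversion).
Of the 4 differences, 2 transitions and 2 transversions over 30 sites: P = 2/30 = 0.066667, Q = 2/30 = 0.066667.
d = −0.5·ln(0.799999) − 0.25·ln(0.866666) = −0.5·(-0.223145) − 0.25·(-0.143102) = 0.1473.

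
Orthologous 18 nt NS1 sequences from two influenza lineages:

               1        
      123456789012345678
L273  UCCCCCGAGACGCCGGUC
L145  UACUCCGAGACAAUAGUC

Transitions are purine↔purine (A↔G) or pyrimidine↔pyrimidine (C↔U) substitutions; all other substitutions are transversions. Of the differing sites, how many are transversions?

2

The sequences differ at positions 2 (C/A, transversion), 4 (C/U, transition), 12 (G/A, transition), 13 (C/A, transversion), 14 (C/U, transition), 15 (G/A, transition).
Of the 6 differences, 4 transitions and 2 transversions, so the answer is 2.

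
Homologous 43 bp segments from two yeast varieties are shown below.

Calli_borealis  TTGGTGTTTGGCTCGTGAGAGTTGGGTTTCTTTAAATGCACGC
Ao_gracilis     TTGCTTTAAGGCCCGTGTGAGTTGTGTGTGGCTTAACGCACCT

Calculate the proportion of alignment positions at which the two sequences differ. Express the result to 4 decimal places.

0.3488

Differing sites — 4:G/C; 6:G/T; 8:T/A; 9:T/A; 13:T/C; 18:A/T; 25:G/T; 28:T/G; 30:C/G; 31:T/G; 32:T/C; 34:A/T; 37:T/C; 42:G/C; 43:C/T.
There are 15 differences over 43 sites, so p = 15/43 = 0.3488.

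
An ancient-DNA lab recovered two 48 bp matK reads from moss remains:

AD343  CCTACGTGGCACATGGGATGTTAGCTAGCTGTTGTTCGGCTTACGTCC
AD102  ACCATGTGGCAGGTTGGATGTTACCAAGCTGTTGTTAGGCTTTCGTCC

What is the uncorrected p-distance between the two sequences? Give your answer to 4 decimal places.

Mismatches occur at site 1 (C↔A), site 3 (T↔C), site 5 (C↔T), site 12 (C↔G), site 13 (A↔G), site 15 (G↔T), site 24 (G↔C), site 26 (T↔A), site 37 (C↔A), site 43 (A↔T).
There are 10 differences over 48 sites, so p = 10/48 = 0.2083.

0.2083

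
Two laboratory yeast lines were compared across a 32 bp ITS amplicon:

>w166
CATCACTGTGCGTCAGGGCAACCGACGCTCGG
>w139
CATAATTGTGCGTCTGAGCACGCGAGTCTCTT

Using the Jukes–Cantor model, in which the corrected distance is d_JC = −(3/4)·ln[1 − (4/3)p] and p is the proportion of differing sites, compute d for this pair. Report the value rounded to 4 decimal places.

Mismatches occur at site 4 (C→A), site 6 (C→T), site 15 (A→T), site 17 (G→A), site 21 (A→C), site 22 (C→G), site 26 (C→G), site 27 (G→T), site 31 (G→T), site 32 (G→T).
p = 10/32 = 0.312500.
d = −0.75 · ln(1 − (4/3)·0.312500) = −0.75 · ln(0.583333) = −0.75 · (-0.538997) = 0.4042.

0.4042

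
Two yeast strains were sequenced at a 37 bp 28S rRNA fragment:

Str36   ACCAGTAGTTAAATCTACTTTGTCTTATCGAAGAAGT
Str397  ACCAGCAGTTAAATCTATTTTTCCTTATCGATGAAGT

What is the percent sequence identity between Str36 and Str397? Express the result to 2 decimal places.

86.49%

Mismatches occur at site 6 (T↔C), site 18 (C↔T), site 22 (G↔T), site 23 (T↔C), site 32 (A↔T).
32 of the 37 sites match, so the percent identity is 32/37 × 100 = 86.49%.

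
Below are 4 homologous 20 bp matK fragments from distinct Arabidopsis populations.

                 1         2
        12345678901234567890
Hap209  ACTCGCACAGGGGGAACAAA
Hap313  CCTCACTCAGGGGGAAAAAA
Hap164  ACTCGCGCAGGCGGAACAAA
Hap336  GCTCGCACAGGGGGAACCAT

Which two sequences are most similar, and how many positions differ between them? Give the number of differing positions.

2

Pairwise Hamming distances:
  Hap209 vs Hap313: 4
  Hap209 vs Hap164: 2
  Hap209 vs Hap336: 3
  Hap313 vs Hap164: 5
  Hap313 vs Hap336: 6
  Hap164 vs Hap336: 5
The smallest is 2, between Hap209 and Hap164.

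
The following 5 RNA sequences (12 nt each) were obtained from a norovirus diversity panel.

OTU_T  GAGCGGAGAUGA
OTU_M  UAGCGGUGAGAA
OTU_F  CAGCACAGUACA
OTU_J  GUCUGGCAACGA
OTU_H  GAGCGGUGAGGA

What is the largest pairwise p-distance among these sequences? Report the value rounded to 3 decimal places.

Pairwise Hamming distances:
  OTU_T vs OTU_M: 4
  OTU_T vs OTU_F: 6
  OTU_T vs OTU_J: 6
  OTU_T vs OTU_H: 2
  OTU_M vs OTU_F: 7
  OTU_M vs OTU_J: 8
  OTU_M vs OTU_H: 2
  OTU_F vs OTU_J: 11
  OTU_F vs OTU_H: 7
  OTU_J vs OTU_H: 6
The largest is 11 mismatches, between OTU_F and OTU_J; p = 11/12 = 0.917.

0.917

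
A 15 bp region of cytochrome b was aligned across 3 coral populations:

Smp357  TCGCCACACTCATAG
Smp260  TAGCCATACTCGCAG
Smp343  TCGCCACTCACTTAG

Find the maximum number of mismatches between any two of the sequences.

6

Pairwise Hamming distances:
  Smp357 vs Smp260: 4
  Smp357 vs Smp343: 3
  Smp260 vs Smp343: 6
The largest is 6, between Smp260 and Smp343.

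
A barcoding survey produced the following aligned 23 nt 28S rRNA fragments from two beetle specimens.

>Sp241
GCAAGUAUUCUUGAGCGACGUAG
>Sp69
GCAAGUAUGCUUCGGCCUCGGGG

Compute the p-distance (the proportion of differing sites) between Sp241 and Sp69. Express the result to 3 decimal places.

0.304

Mismatches occur at site 9 (U→G), site 13 (G→C), site 14 (A→G), site 17 (G→C), site 18 (A→U), site 21 (U→G), site 22 (A→G).
There are 7 differences over 23 sites, so p = 7/23 = 0.304.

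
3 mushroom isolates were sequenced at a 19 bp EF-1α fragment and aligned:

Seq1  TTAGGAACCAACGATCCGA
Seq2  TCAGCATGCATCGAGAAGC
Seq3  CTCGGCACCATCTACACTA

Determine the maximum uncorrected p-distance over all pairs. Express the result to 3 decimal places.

0.632

Pairwise Hamming distances:
  Seq1 vs Seq2: 9
  Seq1 vs Seq3: 8
  Seq2 vs Seq3: 12
The largest is 12 mismatches, between Seq2 and Seq3; p = 12/19 = 0.632.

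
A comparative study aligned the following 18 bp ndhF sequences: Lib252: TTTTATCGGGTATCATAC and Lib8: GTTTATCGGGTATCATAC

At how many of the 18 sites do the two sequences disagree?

A single mismatch occurs at site 1 (T/G).
That gives 1 mismatch out of 18 aligned sites, so the Hamming distance is 1.

1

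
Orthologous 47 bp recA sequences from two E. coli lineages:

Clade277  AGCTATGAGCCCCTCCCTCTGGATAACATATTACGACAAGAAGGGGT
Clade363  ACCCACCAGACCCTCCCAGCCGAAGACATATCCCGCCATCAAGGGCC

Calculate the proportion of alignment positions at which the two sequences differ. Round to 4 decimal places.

The sequences differ at positions 2 (G/C), 4 (T/C), 6 (T/C), 7 (G/C), 10 (C/A), 18 (T/A), 19 (C/G), 20 (T/C), 21 (G/C), 24 (T/A), 25 (A/G), 32 (T/C), 33 (A/C), 36 (A/C), 39 (A/T), 40 (G/C), 46 (G/C), 47 (T/C).
There are 18 differences over 47 sites, so p = 18/47 = 0.3830.

0.3830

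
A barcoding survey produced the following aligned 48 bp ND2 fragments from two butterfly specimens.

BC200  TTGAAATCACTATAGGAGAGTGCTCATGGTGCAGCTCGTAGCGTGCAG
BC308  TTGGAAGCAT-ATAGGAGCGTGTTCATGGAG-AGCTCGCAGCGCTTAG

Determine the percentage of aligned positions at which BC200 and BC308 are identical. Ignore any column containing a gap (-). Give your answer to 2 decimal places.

78.26%

Excluding the 2 gap columns leaves 46 comparable sites.
Differing sites — 4:A/G; 7:T/G; 10:C/T; 19:A/C; 23:C/T; 30:T/A; 39:T/C; 44:T/C; 45:G/T; 46:C/T.
36 of the 46 comparable sites match, so the percent identity is 36/46 × 100 = 78.26%.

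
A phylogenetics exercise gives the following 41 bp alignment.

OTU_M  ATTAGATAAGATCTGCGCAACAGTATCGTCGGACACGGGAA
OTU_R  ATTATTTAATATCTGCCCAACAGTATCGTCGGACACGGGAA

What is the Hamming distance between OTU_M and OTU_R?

The sequences differ at positions 5 (G/T), 6 (A/T), 10 (G/T), 17 (G/C).
That gives 4 mismatches out of 41 aligned sites, so the Hamming distance is 4.

4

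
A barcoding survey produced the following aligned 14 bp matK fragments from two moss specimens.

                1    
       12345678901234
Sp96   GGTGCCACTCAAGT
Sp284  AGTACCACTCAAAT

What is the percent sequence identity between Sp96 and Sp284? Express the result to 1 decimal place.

78.6%

Mismatches occur at site 1 (G→A), site 4 (G→A), site 13 (G→A).
11 of the 14 sites match, so the percent identity is 11/14 × 100 = 78.6%.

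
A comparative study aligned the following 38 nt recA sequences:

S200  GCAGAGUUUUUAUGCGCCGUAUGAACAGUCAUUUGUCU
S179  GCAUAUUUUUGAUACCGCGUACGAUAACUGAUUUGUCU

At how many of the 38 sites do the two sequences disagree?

11

Differing sites — 4:G/U; 6:G/U; 11:U/G; 14:G/A; 16:G/C; 17:C/G; 22:U/C; 25:A/U; 26:C/A; 28:G/C; 30:C/G.
That gives 11 mismatches out of 38 aligned sites, so the Hamming distance is 11.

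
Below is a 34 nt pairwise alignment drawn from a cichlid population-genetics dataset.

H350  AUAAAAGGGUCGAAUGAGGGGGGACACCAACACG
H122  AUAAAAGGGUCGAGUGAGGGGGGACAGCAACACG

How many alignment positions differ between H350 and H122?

The sequences differ at positions 14 (A/G), 27 (C/G).
That gives 2 mismatches out of 34 aligned sites, so the Hamming distance is 2.

2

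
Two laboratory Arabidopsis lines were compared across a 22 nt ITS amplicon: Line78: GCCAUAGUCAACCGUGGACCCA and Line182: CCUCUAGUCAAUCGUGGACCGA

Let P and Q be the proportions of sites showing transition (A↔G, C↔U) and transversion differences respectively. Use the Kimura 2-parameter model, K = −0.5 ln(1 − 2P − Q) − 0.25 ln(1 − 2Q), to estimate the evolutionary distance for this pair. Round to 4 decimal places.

0.2711

Differing sites — 1:G/C (Tv); 3:C/U (Ti); 4:A/C (Tv); 12:C/U (Ti); 21:C/G (Tv).
Of the 5 differences, 2 transitions and 3 transversions over 22 sites: P = 2/22 = 0.090909, Q = 3/22 = 0.136364.
d = −0.5·ln(0.681818) − 0.25·ln(0.727272) = −0.5·(-0.382993) − 0.25·(-0.318455) = 0.2711.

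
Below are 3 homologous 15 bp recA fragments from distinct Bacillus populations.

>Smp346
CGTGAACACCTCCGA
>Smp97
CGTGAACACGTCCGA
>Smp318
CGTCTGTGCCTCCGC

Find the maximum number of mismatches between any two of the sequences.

7

Pairwise Hamming distances:
  Smp346 vs Smp97: 1
  Smp346 vs Smp318: 6
  Smp97 vs Smp318: 7
The largest is 7, between Smp97 and Smp318.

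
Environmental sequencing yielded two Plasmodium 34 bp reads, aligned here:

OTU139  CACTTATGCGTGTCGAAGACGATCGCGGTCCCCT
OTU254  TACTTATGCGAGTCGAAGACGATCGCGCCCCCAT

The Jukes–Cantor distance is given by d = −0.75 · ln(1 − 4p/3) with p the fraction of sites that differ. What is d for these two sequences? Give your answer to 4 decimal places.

Mismatches occur at site 1 (C↔T), site 11 (T↔A), site 28 (G↔C), site 29 (T↔C), site 33 (C↔A).
p = 5/34 = 0.147059.
d = −0.75 · ln(1 − (4/3)·0.147059) = −0.75 · ln(0.803921) = −0.75 · (-0.218254) = 0.1637.

0.1637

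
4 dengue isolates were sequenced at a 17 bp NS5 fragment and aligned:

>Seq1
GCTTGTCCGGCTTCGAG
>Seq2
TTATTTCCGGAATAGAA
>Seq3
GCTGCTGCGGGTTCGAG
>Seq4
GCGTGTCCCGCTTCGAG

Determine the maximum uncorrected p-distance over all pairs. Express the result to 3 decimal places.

Pairwise Hamming distances:
  Seq1 vs Seq2: 8
  Seq1 vs Seq3: 4
  Seq1 vs Seq4: 2
  Seq2 vs Seq3: 10
  Seq2 vs Seq4: 9
  Seq3 vs Seq4: 6
The largest is 10 mismatches, between Seq2 and Seq3; p = 10/17 = 0.588.

0.588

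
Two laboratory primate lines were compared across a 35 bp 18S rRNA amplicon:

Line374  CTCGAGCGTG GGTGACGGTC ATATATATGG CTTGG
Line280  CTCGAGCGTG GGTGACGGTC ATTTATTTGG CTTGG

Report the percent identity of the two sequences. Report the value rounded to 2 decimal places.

Mismatches occur at site 23 (A→T), site 27 (A→T).
33 of the 35 sites match, so the percent identity is 33/35 × 100 = 94.29%.

94.29%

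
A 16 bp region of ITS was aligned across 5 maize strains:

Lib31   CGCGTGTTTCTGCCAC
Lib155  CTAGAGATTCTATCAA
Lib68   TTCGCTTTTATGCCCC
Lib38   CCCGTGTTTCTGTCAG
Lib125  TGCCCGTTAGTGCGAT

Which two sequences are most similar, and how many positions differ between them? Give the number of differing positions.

Pairwise Hamming distances:
  Lib31 vs Lib155: 7
  Lib31 vs Lib68: 6
  Lib31 vs Lib38: 3
  Lib31 vs Lib125: 7
  Lib155 vs Lib68: 10
  Lib155 vs Lib38: 6
  Lib155 vs Lib125: 12
  Lib68 vs Lib38: 8
  Lib68 vs Lib125: 8
  Lib38 vs Lib125: 9
The smallest is 3, between Lib31 and Lib38.

3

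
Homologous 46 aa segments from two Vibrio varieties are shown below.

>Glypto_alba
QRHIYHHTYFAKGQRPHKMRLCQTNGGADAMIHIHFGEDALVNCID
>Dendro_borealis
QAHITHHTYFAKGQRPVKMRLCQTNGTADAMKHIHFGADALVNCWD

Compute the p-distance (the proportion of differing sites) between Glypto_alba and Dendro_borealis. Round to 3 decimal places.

Mismatches occur at site 2 (R↔A), site 5 (Y↔T), site 17 (H↔V), site 27 (G↔T), site 32 (I↔K), site 38 (E↔A), site 45 (I↔W).
There are 7 differences over 46 sites, so p = 7/46 = 0.152.

0.152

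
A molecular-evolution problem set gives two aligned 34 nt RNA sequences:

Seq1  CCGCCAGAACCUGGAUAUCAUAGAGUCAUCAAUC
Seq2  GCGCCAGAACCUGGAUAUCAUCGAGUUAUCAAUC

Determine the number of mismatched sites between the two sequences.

3

Mismatches occur at site 1 (C/G), site 22 (A/C), site 27 (C/U).
That gives 3 mismatches out of 34 aligned sites, so the Hamming distance is 3.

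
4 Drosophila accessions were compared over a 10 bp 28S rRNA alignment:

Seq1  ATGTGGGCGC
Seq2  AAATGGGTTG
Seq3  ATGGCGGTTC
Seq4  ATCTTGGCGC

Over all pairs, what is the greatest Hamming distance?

6

Pairwise Hamming distances:
  Seq1 vs Seq2: 5
  Seq1 vs Seq3: 4
  Seq1 vs Seq4: 2
  Seq2 vs Seq3: 5
  Seq2 vs Seq4: 6
  Seq3 vs Seq4: 5
The largest is 6, between Seq2 and Seq4.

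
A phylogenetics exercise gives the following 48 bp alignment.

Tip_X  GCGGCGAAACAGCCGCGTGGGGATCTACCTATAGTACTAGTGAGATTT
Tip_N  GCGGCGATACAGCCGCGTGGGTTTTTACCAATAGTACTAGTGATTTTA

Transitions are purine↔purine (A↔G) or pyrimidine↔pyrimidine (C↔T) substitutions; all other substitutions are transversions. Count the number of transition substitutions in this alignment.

The sequences differ at positions 8 (A/T, transversion), 22 (G/T, transversion), 23 (A/T, transversion), 25 (C/T, transition), 30 (T/A, transversion), 44 (G/T, transversion), 45 (A/T, transversion), 48 (T/A, transversion).
Of the 8 differences, 1 transition and 7 transversions, so the answer is 1.

1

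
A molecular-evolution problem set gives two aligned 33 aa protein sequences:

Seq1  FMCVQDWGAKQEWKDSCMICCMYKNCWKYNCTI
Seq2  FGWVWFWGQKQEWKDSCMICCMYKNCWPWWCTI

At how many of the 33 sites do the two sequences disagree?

8

Differing sites — 2:M/G; 3:C/W; 5:Q/W; 6:D/F; 9:A/Q; 28:K/P; 29:Y/W; 30:N/W.
That gives 8 mismatches out of 33 aligned sites, so the Hamming distance is 8.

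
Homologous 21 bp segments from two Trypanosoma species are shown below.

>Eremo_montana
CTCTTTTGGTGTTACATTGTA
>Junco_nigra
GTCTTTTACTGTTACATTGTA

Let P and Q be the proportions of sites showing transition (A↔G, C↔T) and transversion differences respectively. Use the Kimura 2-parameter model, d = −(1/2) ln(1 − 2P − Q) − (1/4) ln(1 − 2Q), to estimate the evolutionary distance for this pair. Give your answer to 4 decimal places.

The sequences differ at positions 1 (C/G, transversion), 8 (G/A, transition), 9 (G/C, transversion).
Of the 3 differences, 1 transition and 2 transversions over 21 sites: P = 1/21 = 0.047619, Q = 2/21 = 0.095238.
d = −0.5·ln(0.809524) − 0.25·ln(0.809524) = −0.5·(-0.211309) − 0.25·(-0.211309) = 0.1585.

0.1585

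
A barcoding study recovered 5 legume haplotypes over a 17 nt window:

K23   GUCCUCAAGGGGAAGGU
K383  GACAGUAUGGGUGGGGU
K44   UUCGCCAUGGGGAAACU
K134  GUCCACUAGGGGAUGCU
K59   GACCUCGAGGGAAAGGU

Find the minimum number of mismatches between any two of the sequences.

3

Pairwise Hamming distances:
  K23 vs K383: 8
  K23 vs K44: 6
  K23 vs K134: 4
  K23 vs K59: 3
  K383 vs K44: 10
  K383 vs K134: 10
  K383 vs K59: 8
  K44 vs K134: 7
  K44 vs K59: 9
  K134 vs K59: 6
The smallest is 3, between K23 and K59.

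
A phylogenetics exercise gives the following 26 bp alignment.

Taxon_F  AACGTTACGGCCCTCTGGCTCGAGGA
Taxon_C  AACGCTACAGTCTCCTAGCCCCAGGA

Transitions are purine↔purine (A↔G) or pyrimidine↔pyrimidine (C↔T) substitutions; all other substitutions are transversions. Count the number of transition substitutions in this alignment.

The sequences differ at positions 5 (T/C, transition), 9 (G/A, transition), 11 (C/T, transition), 13 (C/T, transition), 14 (T/C, transition), 17 (G/A, transition), 20 (T/C, transition), 22 (G/C, transversion).
Of the 8 differences, 7 transitions and 1 transversion, so the answer is 7.

7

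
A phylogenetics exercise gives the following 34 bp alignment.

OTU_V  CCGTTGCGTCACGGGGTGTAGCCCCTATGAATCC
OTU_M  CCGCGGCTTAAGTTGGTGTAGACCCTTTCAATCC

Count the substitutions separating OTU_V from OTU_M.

The sequences differ at positions 4 (T/C), 5 (T/G), 8 (G/T), 10 (C/A), 12 (C/G), 13 (G/T), 14 (G/T), 22 (C/A), 27 (A/T), 29 (G/C).
That gives 10 mismatches out of 34 aligned sites, so the Hamming distance is 10.

10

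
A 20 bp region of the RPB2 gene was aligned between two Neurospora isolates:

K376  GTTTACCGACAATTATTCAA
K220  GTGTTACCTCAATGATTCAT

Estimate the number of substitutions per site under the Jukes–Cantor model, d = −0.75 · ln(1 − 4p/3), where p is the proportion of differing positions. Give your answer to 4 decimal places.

Mismatches occur at site 3 (T→G), site 5 (A→T), site 6 (C→A), site 8 (G→C), site 9 (A→T), site 14 (T→G), site 20 (A→T).
p = 7/20 = 0.350000.
d = −0.75 · ln(1 − (4/3)·0.350000) = −0.75 · ln(0.533333) = −0.75 · (-0.628609) = 0.4715.

0.4715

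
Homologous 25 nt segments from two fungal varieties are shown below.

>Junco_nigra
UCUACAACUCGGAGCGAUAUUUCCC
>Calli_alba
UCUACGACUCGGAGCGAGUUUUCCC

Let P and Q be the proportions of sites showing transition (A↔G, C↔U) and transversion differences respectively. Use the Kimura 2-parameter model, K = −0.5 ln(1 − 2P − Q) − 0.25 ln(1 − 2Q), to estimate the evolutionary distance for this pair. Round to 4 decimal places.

Mismatches occur at site 6 (A→G, transition), site 18 (U→G, transversion), site 19 (A→U, transversion).
Of the 3 differences, 1 transition and 2 transversions over 25 sites: P = 1/25 = 0.040000, Q = 2/25 = 0.080000.
d = −0.5·ln(0.840000) − 0.25·ln(0.840000) = −0.5·(-0.174353) − 0.25·(-0.174353) = 0.1308.

0.1308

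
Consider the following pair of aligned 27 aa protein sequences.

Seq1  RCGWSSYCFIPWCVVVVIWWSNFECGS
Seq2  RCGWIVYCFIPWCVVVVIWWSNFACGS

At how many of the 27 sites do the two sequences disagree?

3

The sequences differ at positions 5 (S/I), 6 (S/V), 24 (E/A).
That gives 3 mismatches out of 27 aligned sites, so the Hamming distance is 3.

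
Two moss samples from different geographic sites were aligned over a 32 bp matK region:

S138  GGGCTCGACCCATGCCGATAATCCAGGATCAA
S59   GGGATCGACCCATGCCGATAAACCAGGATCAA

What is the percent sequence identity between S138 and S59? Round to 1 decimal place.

93.8%

Differing sites — 4:C/A; 22:T/A.
30 of the 32 sites match, so the percent identity is 30/32 × 100 = 93.8%.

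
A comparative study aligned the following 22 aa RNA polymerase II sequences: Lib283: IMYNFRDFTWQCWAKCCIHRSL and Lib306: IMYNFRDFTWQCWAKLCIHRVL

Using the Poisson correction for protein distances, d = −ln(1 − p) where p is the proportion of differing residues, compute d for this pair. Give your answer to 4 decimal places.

0.0953

Mismatches occur at site 16 (C→L), site 21 (S→V).
p = 2/22 = 0.090909.
d = −ln(1 − 0.090909) = −ln(0.909091) = 0.0953.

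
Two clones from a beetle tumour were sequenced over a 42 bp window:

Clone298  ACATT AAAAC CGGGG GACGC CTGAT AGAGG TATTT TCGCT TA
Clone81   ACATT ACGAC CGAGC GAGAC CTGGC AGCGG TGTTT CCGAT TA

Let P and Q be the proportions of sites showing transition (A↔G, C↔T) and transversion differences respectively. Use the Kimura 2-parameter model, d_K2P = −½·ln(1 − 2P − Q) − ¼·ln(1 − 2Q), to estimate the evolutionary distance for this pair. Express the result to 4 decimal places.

0.3691

The sequences differ at positions 7 (A/C, transversion), 8 (A/G, transition), 13 (G/A, transition), 15 (G/C, transversion), 18 (C/G, transversion), 19 (G/A, transition), 24 (A/G, transition), 25 (T/C, transition), 28 (A/C, transversion), 32 (A/G, transition), 36 (T/C, transition), 39 (C/A, transversion).
Of the 12 differences, 7 transitions and 5 transversions over 42 sites: P = 7/42 = 0.166667, Q = 5/42 = 0.119048.
d = −0.5·ln(0.547618) − 0.25·ln(0.761904) = −0.5·(-0.602177) − 0.25·(-0.271935) = 0.3691.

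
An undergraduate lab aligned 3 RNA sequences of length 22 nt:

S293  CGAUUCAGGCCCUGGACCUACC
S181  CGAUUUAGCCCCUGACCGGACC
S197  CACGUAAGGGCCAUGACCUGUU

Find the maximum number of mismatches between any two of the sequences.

15

Pairwise Hamming distances:
  S293 vs S181: 6
  S293 vs S197: 10
  S181 vs S197: 15
The largest is 15, between S181 and S197.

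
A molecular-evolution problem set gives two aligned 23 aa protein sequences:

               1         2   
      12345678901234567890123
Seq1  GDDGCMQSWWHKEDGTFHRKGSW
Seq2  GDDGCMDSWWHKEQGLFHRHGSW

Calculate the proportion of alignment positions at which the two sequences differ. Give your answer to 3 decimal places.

The sequences differ at positions 7 (Q/D), 14 (D/Q), 16 (T/L), 20 (K/H).
There are 4 differences over 23 sites, so p = 4/23 = 0.174.

0.174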